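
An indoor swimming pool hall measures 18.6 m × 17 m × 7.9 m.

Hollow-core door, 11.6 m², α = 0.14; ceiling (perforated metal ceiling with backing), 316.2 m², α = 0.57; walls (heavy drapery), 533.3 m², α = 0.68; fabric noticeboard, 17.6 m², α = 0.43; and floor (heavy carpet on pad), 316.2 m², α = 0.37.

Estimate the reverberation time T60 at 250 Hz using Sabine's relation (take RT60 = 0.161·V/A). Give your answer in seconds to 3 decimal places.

0.601 s

A = Σ Sᵢαᵢ = 11.6·0.14 + 316.2·0.57 + 533.3·0.68 + 17.6·0.43 + 316.2·0.37 = 669.064 sabins.
Room volume: 2497.98 m³.
Sabine: RT60 = 0.161 × 2497.98 / 669.064 = 0.601 s.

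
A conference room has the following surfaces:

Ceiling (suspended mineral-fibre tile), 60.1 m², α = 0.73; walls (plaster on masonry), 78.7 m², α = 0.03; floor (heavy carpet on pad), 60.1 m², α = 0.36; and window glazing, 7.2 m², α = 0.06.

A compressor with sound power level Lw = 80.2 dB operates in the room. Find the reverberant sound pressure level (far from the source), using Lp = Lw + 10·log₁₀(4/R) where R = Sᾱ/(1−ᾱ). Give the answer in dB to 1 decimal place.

Σ(Sᵢαᵢ) = 60.1·0.73 + 78.7·0.03 + 60.1·0.36 + 7.2·0.06 = 68.302; total area S = 206.1 m².
ᾱ = 68.302/206.1 = 0.3314; R = Sᾱ/(1−ᾱ) = 68.302/(1−0.3314) = 102.157 m².
Lp = Lw + 10 log₁₀(4/R) = 80.2 -14.07 = 66.1 dB.

66.1 dB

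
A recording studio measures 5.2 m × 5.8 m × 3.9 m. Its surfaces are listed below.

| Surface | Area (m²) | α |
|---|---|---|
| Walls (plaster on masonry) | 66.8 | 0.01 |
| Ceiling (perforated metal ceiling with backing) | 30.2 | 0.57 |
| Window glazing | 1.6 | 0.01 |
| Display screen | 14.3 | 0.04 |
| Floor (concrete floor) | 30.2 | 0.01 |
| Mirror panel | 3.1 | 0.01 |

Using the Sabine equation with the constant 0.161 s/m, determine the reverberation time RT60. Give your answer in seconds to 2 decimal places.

1.01 sec

A = Σ Sᵢαᵢ = 66.8·0.01 + 30.2·0.57 + 1.6·0.01 + 14.3·0.04 + 30.2·0.01 + 3.1·0.01 = 18.803 sabins.
Volume V = 5.2 × 5.8 × 3.9 = 117.624 m³.
Sabine: RT60 = 0.161 × 117.624 / 18.803 = 1.01 s.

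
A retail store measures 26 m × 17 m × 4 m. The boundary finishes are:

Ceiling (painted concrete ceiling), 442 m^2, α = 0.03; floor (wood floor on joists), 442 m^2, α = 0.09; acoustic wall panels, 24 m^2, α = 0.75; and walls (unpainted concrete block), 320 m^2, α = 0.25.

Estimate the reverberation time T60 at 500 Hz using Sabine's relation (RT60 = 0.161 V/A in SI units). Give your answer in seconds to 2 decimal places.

1.88 seconds

A = Σ Sᵢαᵢ = 442*0.03 + 442*0.09 + 24*0.75 + 320*0.25 = 151.040 sabins.
Volume V = 26 × 17 × 4 = 1768 m³.
Sabine: RT60 = 0.161 × 1768 / 151.040 = 1.88 s.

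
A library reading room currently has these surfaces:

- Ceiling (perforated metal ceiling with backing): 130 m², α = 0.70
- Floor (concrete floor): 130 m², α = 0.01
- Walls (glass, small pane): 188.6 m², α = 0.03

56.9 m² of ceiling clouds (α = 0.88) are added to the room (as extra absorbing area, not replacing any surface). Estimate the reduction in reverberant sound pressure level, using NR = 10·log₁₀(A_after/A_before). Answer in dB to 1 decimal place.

1.8 dB

Summing Sᵢαᵢ: 91.000 + 1.300 + 5.658 → A_before = 97.958 sabins.
Treatment contributes 56.9·0.88 = 50.072 sabins.
A_after = 97.958 + 50.072 = 148.030 sabins.
Reduction = 10 log₁₀(A_after/A_before) = 10 log₁₀(1.5112) = 1.8 dB.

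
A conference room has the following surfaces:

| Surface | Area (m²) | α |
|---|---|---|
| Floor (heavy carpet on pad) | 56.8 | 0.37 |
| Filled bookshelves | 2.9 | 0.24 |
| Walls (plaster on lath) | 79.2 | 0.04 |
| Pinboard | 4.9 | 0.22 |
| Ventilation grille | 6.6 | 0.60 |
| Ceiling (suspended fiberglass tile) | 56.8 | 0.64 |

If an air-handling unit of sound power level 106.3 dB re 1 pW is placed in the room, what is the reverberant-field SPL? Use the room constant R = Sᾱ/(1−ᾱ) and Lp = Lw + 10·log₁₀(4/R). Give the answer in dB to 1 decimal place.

92.4 dB

Σ(Sᵢαᵢ) = 56.8·0.37 + 2.9·0.24 + 79.2·0.04 + 4.9·0.22 + 6.6·0.60 + 56.8·0.64 = 66.270; total area S = 207.2 m².
ᾱ = 66.270/207.2 = 0.3198; R = Sᾱ/(1−ᾱ) = 66.270/(1−0.3198) = 97.427 m².
Lp = Lw + 10 log₁₀(4/R) = 106.3 -13.87 = 92.4 dB.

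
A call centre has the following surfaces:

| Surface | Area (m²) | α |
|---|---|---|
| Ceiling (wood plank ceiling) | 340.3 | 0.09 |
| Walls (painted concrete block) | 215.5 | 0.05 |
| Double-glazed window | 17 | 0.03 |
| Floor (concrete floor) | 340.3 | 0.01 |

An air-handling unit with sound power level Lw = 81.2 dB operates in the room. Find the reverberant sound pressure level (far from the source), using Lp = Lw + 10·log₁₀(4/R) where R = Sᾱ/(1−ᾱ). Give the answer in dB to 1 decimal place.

Σ(Sᵢαᵢ) = 340.3×0.09 + 215.5×0.05 + 17×0.03 + 340.3×0.01 = 45.315; total area S = 913.1 m².
ᾱ = 45.315/913.1 = 0.0496; R = Sᾱ/(1−ᾱ) = 45.315/(1−0.0496) = 47.680 m².
Lp = Lw + 10 log₁₀(4/R) = 81.2 -10.76 = 70.4 dB.

70.4 dB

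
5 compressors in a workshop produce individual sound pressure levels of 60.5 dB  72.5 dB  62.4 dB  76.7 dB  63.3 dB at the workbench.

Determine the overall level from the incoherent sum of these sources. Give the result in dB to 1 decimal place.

Converting to relative power and adding: 10^(60.5/10) + 10^(72.5/10) + 10^(62.4/10) + 10^(76.7/10) + 10^(63.3/10) = 6.955e+07.
Combined level = 10 log₁₀(6.955e+07) = 78.4 dB.

78.4 dB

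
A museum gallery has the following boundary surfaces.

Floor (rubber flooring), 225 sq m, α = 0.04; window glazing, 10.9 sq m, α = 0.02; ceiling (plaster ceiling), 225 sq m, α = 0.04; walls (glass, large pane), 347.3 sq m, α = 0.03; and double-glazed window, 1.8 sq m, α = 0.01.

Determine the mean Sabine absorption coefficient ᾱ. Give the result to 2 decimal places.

0.04

S = Σ Sᵢ = 225 + 10.9 + 225 + 347.3 + 1.8 = 810.0 sq m.
Weighted sum Σ Sα = 28.655.
ᾱ = 28.655 / 810.0 = 0.04.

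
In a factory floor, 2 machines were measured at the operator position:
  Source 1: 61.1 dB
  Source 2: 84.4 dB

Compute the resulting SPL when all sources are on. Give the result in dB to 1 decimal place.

84.4 dB

Sum in the linear (power) domain: Σ 10^(Lᵢ/10) = 10^(61.1/10) + 10^(84.4/10) = 2.767e+08.
Back to dB: 10·log₁₀ Σ = 84.4 dB.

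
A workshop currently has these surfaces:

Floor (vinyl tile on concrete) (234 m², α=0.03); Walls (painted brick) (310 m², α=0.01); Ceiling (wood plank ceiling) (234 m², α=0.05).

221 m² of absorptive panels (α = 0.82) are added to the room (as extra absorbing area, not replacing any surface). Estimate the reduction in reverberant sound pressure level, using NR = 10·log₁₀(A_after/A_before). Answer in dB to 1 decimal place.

Summing Sᵢαᵢ: 7.020 + 3.100 + 11.700 → A_before = 21.820 sabins.
Treatment contributes 221·0.82 = 181.220 sabins.
New total A_after = 203.040 sabins.
Reduction = 10 log₁₀(A_after/A_before) = 10 log₁₀(9.3052) = 9.7 dB.

9.7 dB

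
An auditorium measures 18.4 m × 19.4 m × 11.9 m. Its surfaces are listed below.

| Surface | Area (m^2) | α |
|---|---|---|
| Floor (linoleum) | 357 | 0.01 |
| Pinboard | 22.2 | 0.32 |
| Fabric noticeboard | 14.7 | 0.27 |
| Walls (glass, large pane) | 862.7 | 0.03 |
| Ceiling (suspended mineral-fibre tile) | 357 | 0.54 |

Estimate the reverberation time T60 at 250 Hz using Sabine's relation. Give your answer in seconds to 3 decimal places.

2.931 sec

Equivalent absorption area: A = 357·0.01 + 22.2·0.32 + 14.7·0.27 + 862.7·0.03 + 357·0.54 = 233.304 m^2.
Volume V = 18.4 × 19.4 × 11.9 = 4247.824 m³.
Sabine: RT60 = 0.161 × 4247.824 / 233.304 = 2.931 s.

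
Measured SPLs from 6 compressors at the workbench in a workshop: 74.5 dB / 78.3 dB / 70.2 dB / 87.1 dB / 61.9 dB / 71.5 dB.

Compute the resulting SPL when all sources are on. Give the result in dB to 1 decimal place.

Sum in the linear (power) domain: Σ 10^(Lᵢ/10) = 10^(74.5/10) + 10^(78.3/10) + 10^(70.2/10) + 10^(87.1/10) + 10^(61.9/10) + 10^(71.5/10) = 6.348e+08.
L_total = 10·log₁₀(6.348e+08) = 88.0 dB.

88.0 dB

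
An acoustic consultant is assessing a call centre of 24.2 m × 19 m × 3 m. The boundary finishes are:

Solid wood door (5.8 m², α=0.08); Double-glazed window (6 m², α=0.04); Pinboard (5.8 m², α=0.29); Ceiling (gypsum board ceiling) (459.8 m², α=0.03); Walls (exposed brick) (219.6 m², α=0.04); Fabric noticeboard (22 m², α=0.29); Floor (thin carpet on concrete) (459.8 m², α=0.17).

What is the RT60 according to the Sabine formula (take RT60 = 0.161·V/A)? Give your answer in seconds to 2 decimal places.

Total absorption A = 5.8·0.08 + 6·0.04 + 5.8·0.29 + 459.8·0.03 + 219.6·0.04 + 22·0.29 + 459.8·0.17
  = 0.464 + 0.240 + 1.682 + 13.794 + 8.784 + 6.380 + 78.166 = 109.510 m² sabins.
Volume V = 24.2 × 19 × 3 = 1379.4 m³.
T = 0.161 V/A = 0.161·1379.4/109.510 = 2.03 s.

2.03 s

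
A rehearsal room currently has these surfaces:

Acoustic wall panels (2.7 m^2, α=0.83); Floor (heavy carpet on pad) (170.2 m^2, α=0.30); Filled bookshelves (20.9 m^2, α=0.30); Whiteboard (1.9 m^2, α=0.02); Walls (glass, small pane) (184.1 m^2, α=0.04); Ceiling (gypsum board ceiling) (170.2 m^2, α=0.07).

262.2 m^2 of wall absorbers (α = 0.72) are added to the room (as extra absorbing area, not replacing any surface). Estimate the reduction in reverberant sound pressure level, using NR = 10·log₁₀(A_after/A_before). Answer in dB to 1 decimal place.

Equivalent absorption area: A_before = 2.7×0.83 + 170.2×0.30 + 20.9×0.30 + 1.9×0.02 + 184.1×0.04 + 170.2×0.07 = 78.887 m^2.
Added absorption = 262.2 × 0.72 = 188.784 sabins.
A_after = 78.887 + 188.784 = 267.671 sabins.
NR = 10·log₁₀(267.671/78.887) = 5.3 dB.

5.3 dB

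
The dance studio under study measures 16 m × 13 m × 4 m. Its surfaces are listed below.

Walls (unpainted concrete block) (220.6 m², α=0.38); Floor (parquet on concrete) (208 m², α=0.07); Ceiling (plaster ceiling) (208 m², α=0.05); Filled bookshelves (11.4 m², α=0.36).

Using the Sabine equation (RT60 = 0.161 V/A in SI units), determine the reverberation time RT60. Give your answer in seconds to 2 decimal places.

1.19 seconds

A = Σ Sᵢαᵢ = 220.6*0.38 + 208*0.07 + 208*0.05 + 11.4*0.36 = 112.892 sabins.
Room volume: 832 m³.
RT60 = 0.161 · V / A = 0.161 × 832 / 112.892 = 1.19 s.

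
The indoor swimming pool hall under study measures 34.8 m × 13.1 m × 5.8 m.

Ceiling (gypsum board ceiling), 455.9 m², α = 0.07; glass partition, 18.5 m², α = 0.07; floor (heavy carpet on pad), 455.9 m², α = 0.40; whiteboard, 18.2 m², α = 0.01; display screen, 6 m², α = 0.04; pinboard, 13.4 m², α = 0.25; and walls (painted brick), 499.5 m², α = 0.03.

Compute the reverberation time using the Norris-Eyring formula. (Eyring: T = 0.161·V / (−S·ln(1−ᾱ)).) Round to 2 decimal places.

Total surface area S = 455.9 + 18.5 + 455.9 + 18.2 + 6 + 13.4 + 499.5 = 1467.4 m².
Σ(Sᵢαᵢ) = 455.9×0.07 + 18.5×0.07 + 455.9×0.40 + 18.2×0.01 + 6×0.04 + 13.4×0.25 + 499.5×0.03 = 234.325.
ᾱ = 234.325 / 1467.4 = 0.1597.
−S·ln(1−ᾱ) = −1467.4 × ln(1 − 0.1597) = 255.322.
V = 34.8 × 13.1 × 5.8 = 2644.104 m³.
RT60 = 0.161 × 2644.104 / 255.322 = 1.67 s.

1.67 sec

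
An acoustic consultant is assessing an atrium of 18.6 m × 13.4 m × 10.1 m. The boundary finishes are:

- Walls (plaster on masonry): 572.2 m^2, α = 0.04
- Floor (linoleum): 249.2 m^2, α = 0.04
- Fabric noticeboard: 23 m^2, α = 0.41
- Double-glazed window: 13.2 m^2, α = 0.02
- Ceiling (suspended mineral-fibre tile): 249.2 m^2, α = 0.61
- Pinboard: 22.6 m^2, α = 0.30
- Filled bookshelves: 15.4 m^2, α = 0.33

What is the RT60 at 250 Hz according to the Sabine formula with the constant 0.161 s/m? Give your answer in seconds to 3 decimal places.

1.963 s

Summing Sᵢαᵢ: 22.888 + 9.968 + 9.430 + 0.264 + 152.012 + 6.780 + 5.082 → A = 206.424 sabins.
Volume V = 18.6 × 13.4 × 10.1 = 2517.324 m³.
RT60 = 0.161 · V / A = 0.161 × 2517.324 / 206.424 = 1.963 s.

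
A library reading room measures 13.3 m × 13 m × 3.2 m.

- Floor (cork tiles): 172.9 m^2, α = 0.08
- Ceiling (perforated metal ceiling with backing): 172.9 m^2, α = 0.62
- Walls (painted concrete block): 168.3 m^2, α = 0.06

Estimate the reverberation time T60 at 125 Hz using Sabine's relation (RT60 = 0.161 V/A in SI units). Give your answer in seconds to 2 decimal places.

0.68 s

Total absorption A = 172.9*0.08 + 172.9*0.62 + 168.3*0.06
  = 13.832 + 107.198 + 10.098 = 131.128 m^2 sabins.
Volume V = 13.3 × 13 × 3.2 = 553.28 m³.
T = 0.161 V/A = 0.161·553.28/131.128 = 0.68 s.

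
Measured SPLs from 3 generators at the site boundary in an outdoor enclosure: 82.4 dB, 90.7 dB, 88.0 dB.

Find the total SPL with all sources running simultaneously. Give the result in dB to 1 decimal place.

93.0 dB

Σ 10^(Lᵢ/10) = 1.98e+09.
L_total = 10·log₁₀(1.98e+09) = 93.0 dB.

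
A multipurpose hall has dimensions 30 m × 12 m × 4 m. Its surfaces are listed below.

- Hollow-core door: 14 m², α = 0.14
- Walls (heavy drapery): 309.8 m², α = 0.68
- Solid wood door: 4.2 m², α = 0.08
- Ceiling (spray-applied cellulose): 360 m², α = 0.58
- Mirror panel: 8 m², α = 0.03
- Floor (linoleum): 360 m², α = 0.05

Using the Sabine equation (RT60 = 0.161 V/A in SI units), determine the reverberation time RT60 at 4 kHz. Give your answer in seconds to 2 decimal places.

Equivalent absorption area: A = 14·0.14 + 309.8·0.68 + 4.2·0.08 + 360·0.58 + 8·0.03 + 360·0.05 = 440.000 m².
Room volume: 1440 m³.
T = 0.161 V/A = 0.161·1440/440.000 = 0.53 s.

0.53 seconds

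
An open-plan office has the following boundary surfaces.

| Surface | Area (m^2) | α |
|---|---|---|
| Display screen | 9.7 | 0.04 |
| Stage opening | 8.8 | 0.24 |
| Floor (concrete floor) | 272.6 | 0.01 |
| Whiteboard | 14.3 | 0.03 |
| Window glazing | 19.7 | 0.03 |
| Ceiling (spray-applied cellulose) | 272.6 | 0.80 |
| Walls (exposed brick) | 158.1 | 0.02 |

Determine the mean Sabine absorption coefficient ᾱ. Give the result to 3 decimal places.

0.301

S = Σ Sᵢ = 9.7 + 8.8 + 272.6 + 14.3 + 19.7 + 272.6 + 158.1 = 755.8 m^2.
Weighted sum Σ Sα = 227.488.
ᾱ = A/S = 0.301.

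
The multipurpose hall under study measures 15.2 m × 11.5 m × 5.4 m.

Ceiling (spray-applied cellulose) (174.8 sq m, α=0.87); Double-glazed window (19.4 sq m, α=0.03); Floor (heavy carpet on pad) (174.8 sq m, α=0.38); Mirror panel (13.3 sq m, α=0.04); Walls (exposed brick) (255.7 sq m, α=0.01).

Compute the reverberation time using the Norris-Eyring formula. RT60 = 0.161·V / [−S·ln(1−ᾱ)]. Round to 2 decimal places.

0.56 sec

Total surface area S = 174.8 + 19.4 + 174.8 + 13.3 + 255.7 = 638.0 sq m.
Σ(Sᵢαᵢ) = 174.8·0.87 + 19.4·0.03 + 174.8·0.38 + 13.3·0.04 + 255.7·0.01 = 222.171.
Mean coefficient ᾱ = A/S = 0.3482.
Eyring denominator: −S ln(1−ᾱ) = 273.075.
V = 15.2 × 11.5 × 5.4 = 943.92 m³.
RT60 = 0.161 × 943.92 / 273.075 = 0.56 s.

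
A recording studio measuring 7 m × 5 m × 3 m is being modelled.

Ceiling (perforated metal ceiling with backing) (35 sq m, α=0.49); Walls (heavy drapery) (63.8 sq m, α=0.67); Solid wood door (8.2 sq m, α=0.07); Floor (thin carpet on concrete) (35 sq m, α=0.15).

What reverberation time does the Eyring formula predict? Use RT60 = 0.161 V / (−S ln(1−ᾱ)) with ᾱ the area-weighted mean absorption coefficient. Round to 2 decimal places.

0.19 sec

Total surface area S = 35 + 63.8 + 8.2 + 35 = 142.0 sq m.
Absorption A = 35·0.49 + 63.8·0.67 + 8.2·0.07 + 35·0.15 = 65.720 sabins.
ᾱ = 65.720 / 142.0 = 0.4628.
Eyring denominator: −S ln(1−ᾱ) = 88.237.
V = 7 × 5 × 3 = 105 m³.
T = 0.161·V/[−S·ln(1−ᾱ)] = 0.161·105/88.237 = 0.19 s.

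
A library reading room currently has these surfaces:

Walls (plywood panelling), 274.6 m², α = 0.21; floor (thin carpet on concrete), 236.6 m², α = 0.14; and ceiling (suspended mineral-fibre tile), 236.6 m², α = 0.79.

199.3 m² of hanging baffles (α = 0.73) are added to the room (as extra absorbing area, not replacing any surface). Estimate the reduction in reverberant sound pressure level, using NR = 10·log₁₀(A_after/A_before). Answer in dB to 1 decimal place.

A_before = Σ Sᵢαᵢ = 274.6×0.21 + 236.6×0.14 + 236.6×0.79 = 277.704 sabins.
Treatment contributes 199.3·0.73 = 145.489 sabins.
A_after = 277.704 + 145.489 = 423.193 sabins.
NR = 10·log₁₀(423.193/277.704) = 1.8 dB.

1.8 dB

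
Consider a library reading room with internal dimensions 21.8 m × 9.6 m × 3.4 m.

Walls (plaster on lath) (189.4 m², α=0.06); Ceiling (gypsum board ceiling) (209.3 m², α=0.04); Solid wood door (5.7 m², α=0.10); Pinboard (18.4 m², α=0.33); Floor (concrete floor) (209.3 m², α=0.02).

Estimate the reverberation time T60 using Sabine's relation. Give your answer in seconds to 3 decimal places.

Summing Sᵢαᵢ: 11.364 + 8.372 + 0.570 + 6.072 + 4.186 → A = 30.564 sabins.
Room volume: 711.552 m³.
Sabine: RT60 = 0.161 × 711.552 / 30.564 = 3.748 s.

3.748 s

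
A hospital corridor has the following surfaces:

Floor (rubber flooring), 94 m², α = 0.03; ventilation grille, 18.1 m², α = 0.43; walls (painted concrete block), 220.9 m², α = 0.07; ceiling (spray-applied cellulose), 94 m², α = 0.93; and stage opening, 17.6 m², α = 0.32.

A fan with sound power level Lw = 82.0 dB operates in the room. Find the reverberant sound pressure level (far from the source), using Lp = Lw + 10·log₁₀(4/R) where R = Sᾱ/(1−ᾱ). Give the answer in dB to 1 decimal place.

Σ(Sᵢαᵢ) = 94·0.03 + 18.1·0.43 + 220.9·0.07 + 94·0.93 + 17.6·0.32 = 119.118; total area S = 444.6 m².
ᾱ = 0.2679, so room constant R = A/(1−ᾱ) = 162.707 m².
Lp = 82.0 + 10·log₁₀(4/162.707) = 82.0 + (-16.09) = 65.9 dB.

65.9 dB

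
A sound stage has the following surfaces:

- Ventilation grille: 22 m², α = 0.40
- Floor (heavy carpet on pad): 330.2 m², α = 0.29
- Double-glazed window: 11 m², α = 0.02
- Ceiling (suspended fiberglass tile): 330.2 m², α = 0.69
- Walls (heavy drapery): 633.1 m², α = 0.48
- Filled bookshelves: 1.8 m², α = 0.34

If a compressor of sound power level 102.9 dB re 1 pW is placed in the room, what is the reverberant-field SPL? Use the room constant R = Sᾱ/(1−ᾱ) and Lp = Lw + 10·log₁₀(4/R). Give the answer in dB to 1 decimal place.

A = 637.116 sabins; S = 1328.3 m².
ᾱ = 637.116/1328.3 = 0.4796; R = Sᾱ/(1−ᾱ) = 637.116/(1−0.4796) = 1224.281 m².
Lp = 102.9 + 10·log₁₀(4/1224.281) = 102.9 + (-24.86) = 78.0 dB.

78.0 dB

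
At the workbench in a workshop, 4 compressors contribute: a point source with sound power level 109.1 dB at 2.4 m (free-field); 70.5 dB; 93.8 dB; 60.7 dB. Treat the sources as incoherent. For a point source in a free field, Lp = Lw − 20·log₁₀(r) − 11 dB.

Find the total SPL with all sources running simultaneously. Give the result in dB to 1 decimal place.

95.5 dB

Source at 2.4 m: Lp = 109.1 − 20·log₁₀(2.4) − 11 = 90.5 dB.
Sum in the linear (power) domain: Σ 10^(Lᵢ/10) = 10^(90.5/10) + 10^(70.5/10) + 10^(93.8/10) + 10^(60.7/10) = 3.533e+09.
Back to dB: 10·log₁₀ Σ = 95.5 dB.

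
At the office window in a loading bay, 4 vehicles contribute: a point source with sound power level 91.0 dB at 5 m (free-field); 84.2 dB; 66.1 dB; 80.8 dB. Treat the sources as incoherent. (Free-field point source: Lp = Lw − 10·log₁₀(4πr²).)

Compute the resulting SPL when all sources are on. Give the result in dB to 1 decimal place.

Source at 5 m: Lp = 91.0 − 10·log₁₀(4π·5²) = 91.0 − 10·log₁₀(314.159) = 66.0 dB.
Sum in the linear (power) domain: Σ 10^(Lᵢ/10) = 10^(66.0/10) + 10^(84.2/10) + 10^(66.1/10) + 10^(80.8/10) = 3.913e+08.
Back to dB: 10·log₁₀ Σ = 85.9 dB.

85.9 dB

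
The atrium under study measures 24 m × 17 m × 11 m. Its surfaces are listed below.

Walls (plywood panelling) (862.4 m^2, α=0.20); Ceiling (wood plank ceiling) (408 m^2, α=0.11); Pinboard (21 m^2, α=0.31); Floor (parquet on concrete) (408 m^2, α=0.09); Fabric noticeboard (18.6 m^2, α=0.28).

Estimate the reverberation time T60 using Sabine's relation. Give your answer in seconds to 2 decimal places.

2.72 s

Summing Sᵢαᵢ: 172.480 + 44.880 + 6.510 + 36.720 + 5.208 → A = 265.798 sabins.
Volume V = 24 × 17 × 11 = 4488 m³.
Sabine: RT60 = 0.161 × 4488 / 265.798 = 2.72 s.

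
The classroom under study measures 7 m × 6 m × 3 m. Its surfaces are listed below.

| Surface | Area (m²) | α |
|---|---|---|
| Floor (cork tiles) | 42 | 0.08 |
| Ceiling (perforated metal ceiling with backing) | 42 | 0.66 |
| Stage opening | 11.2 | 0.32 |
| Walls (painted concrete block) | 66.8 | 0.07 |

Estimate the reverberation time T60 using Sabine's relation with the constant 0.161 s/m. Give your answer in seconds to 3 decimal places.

0.516 seconds

Total absorption A = 42·0.08 + 42·0.66 + 11.2·0.32 + 66.8·0.07
  = 3.360 + 27.720 + 3.584 + 4.676 = 39.340 m² sabins.
Volume V = 7 × 6 × 3 = 126 m³.
T = 0.161 V/A = 0.161·126/39.340 = 0.516 s.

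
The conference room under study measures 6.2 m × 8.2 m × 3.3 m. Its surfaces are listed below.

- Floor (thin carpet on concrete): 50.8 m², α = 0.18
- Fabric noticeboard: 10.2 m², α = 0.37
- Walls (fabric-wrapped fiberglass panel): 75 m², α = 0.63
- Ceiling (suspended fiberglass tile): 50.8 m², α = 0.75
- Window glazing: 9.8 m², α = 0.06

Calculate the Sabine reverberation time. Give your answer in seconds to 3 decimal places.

0.273 sec

Summing Sᵢαᵢ: 9.144 + 3.774 + 47.250 + 38.100 + 0.588 → A = 98.856 sabins.
V = 6.2·8.2·3.3 = 167.772 m³.
RT60 = 0.161 · V / A = 0.161 × 167.772 / 98.856 = 0.273 s.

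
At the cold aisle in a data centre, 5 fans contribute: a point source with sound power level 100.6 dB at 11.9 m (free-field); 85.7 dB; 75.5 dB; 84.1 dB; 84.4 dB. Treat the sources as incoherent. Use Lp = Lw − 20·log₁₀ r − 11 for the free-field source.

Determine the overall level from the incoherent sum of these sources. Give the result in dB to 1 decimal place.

Source at 11.9 m: Lp = 100.6 − 20·log₁₀(11.9) − 11 = 68.1 dB.
Sum in the linear (power) domain: Σ 10^(Lᵢ/10) = 10^(68.1/10) + 10^(85.7/10) + 10^(75.5/10) + 10^(84.1/10) + 10^(84.4/10) = 9.459e+08.
L_total = 10·log₁₀(9.459e+08) = 89.8 dB.

89.8 dB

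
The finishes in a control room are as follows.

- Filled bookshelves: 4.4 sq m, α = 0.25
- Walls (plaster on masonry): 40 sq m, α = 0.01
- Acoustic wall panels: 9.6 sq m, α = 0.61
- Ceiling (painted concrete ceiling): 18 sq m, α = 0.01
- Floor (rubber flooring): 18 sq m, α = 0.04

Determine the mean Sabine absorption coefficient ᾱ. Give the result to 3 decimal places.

0.092

S = Σ Sᵢ = 4.4 + 40 + 9.6 + 18 + 18 = 90.0 sq m.
A = 4.4·0.25 + 40·0.01 + 9.6·0.61 + 18·0.01 + 18·0.04 = 8.256 sabins.
ᾱ = 8.256 / 90.0 = 0.092.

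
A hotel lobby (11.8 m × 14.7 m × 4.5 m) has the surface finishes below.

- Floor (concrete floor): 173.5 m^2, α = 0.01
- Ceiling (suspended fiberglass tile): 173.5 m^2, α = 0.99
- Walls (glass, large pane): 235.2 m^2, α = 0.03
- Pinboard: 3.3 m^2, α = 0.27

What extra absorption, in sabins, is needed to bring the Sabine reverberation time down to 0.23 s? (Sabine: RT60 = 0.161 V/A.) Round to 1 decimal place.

365.0 sabins

Summing Sᵢαᵢ: 1.735 + 171.765 + 7.056 + 0.891 → A₁ = 181.447 sabins.
For T = 0.23 s, need A₂ = 0.161·V/T = 0.161·780.57/0.23 = 546.399 sabins.
Shortfall: 546.399 − 181.447 = 365.0 sabins.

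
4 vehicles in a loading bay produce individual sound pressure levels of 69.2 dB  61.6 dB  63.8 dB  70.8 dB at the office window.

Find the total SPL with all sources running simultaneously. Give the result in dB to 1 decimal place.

Σ 10^(Lᵢ/10) = 2.418e+07.
Combined level = 10 log₁₀(2.418e+07) = 73.8 dB.

73.8 dB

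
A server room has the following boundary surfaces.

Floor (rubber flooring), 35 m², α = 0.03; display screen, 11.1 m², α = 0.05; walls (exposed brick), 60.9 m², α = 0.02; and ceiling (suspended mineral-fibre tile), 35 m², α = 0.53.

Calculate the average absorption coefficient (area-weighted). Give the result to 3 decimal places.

0.151

Total surface area S = 142.0 m².
Weighted sum Σ Sα = 21.373.
ᾱ = A/S = 0.151.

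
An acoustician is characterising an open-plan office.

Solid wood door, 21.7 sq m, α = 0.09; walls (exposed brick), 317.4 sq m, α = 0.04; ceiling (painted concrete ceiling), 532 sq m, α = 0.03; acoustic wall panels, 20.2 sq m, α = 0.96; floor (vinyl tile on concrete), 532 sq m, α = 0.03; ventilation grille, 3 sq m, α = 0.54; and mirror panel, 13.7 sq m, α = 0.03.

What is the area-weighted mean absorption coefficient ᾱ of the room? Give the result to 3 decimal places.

Total surface area S = 1440.0 sq m.
Weighted sum Σ Sα = 67.992.
ᾱ = A/S = 0.047.

0.047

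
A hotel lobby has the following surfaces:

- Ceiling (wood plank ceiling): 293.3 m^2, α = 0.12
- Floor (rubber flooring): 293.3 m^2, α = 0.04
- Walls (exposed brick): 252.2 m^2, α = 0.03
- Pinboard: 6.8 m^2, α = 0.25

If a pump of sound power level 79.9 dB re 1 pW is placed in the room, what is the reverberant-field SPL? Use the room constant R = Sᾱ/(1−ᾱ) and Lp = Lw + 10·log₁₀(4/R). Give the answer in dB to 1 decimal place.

Σ(Sᵢαᵢ) = 293.3×0.12 + 293.3×0.04 + 252.2×0.03 + 6.8×0.25 = 56.194; total area S = 845.6 m^2.
ᾱ = 56.194/845.6 = 0.0665; R = Sᾱ/(1−ᾱ) = 56.194/(1−0.0665) = 60.197 m^2.
Lp = Lw + 10 log₁₀(4/R) = 79.9 -11.78 = 68.1 dB.

68.1 dB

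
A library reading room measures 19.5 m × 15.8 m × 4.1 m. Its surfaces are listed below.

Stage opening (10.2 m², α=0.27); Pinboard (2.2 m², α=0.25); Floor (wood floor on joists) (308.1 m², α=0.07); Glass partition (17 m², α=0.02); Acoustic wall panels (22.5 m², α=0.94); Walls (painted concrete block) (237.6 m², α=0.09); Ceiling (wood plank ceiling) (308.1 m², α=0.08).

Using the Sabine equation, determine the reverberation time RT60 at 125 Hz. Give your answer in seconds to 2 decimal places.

2.20 sec

Total absorption A = 10.2·0.27 + 2.2·0.25 + 308.1·0.07 + 17·0.02 + 22.5·0.94 + 237.6·0.09 + 308.1·0.08
  = 2.754 + 0.550 + 21.567 + 0.340 + 21.150 + 21.384 + 24.648 = 92.393 m² sabins.
V = 19.5·15.8·4.1 = 1263.21 m³.
T = 0.161 V/A = 0.161·1263.21/92.393 = 2.20 s.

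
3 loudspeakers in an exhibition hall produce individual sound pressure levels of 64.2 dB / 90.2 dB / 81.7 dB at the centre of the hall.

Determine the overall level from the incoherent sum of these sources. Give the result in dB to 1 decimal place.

Sum in the linear (power) domain: Σ 10^(Lᵢ/10) = 10^(64.2/10) + 10^(90.2/10) + 10^(81.7/10) = 1.198e+09.
Combined level = 10 log₁₀(1.198e+09) = 90.8 dB.

90.8 dB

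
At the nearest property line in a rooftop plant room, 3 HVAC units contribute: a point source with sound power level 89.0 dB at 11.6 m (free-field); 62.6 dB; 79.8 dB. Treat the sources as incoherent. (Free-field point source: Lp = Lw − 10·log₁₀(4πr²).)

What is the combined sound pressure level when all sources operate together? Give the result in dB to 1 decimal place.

Source at 11.6 m: Lp = 89.0 − 10·log₁₀(4π·11.6²) = 89.0 − 10·log₁₀(1690.931) = 56.7 dB.
Σ 10^(Lᵢ/10) = 9.779e+07.
L_total = 10·log₁₀(9.779e+07) = 79.9 dB.

79.9 dB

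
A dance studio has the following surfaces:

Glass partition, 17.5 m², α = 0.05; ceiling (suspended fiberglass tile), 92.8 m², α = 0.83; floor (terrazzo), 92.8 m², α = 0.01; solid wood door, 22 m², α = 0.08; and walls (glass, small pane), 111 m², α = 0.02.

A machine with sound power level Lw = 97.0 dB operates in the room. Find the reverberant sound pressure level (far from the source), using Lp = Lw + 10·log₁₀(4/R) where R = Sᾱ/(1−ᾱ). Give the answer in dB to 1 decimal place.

Σ(Sᵢαᵢ) = 17.5·0.05 + 92.8·0.83 + 92.8·0.01 + 22·0.08 + 111·0.02 = 82.807; total area S = 336.1 m².
ᾱ = 82.807/336.1 = 0.2464; R = Sᾱ/(1−ᾱ) = 82.807/(1−0.2464) = 109.882 m².
Lp = Lw + 10 log₁₀(4/R) = 97.0 -14.39 = 82.6 dB.

82.6 dB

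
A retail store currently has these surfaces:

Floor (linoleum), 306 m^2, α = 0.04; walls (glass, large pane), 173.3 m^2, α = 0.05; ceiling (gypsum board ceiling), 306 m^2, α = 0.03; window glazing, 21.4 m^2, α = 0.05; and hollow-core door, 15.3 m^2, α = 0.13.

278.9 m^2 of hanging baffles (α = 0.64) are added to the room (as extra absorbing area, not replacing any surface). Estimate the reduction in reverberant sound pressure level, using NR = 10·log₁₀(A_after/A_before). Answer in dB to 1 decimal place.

8.1 dB

Total absorption A_before = 306·0.04 + 173.3·0.05 + 306·0.03 + 21.4·0.05 + 15.3·0.13
  = 12.240 + 8.665 + 9.180 + 1.070 + 1.989 = 33.144 m^2 sabins.
Added absorption = 278.9 × 0.64 = 178.496 sabins.
A_after = 33.144 + 178.496 = 211.640 sabins.
NR = 10·log₁₀(211.640/33.144) = 8.1 dB.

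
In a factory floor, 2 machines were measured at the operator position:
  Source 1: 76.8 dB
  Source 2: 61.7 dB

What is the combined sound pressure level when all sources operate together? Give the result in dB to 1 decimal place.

Σ 10^(Lᵢ/10) = 4.934e+07.
Back to dB: 10·log₁₀ Σ = 76.9 dB.

76.9 dB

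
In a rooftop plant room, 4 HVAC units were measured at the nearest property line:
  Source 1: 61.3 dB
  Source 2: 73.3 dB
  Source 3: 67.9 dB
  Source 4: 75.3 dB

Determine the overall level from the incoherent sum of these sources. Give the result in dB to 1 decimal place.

Sum in the linear (power) domain: Σ 10^(Lᵢ/10) = 10^(61.3/10) + 10^(73.3/10) + 10^(67.9/10) + 10^(75.3/10) = 6.278e+07.
L_total = 10·log₁₀(6.278e+07) = 78.0 dB.

78.0 dB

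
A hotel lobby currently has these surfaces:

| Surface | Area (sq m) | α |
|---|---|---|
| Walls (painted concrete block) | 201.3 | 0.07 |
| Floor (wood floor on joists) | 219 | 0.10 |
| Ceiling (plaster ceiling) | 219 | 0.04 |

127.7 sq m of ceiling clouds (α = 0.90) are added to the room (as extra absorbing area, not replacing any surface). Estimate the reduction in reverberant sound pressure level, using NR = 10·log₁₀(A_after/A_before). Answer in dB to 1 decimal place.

5.5 dB

Equivalent absorption area: A_before = 201.3*0.07 + 219*0.10 + 219*0.04 = 44.751 sq m.
Treatment contributes 127.7·0.90 = 114.930 sabins.
New total A_after = 159.681 sabins.
NR = 10·log₁₀(159.681/44.751) = 5.5 dB.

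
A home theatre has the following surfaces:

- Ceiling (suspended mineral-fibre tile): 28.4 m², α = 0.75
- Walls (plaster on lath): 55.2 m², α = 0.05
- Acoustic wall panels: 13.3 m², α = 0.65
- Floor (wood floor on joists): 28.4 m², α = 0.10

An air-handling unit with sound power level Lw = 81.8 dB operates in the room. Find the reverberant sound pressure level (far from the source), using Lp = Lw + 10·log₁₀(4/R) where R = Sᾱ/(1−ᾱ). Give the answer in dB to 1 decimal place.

70.9 dB

A = 35.545 sabins; S = 125.3 m².
ᾱ = 35.545/125.3 = 0.2837; R = Sᾱ/(1−ᾱ) = 35.545/(1−0.2837) = 49.623 m².
Lp = Lw + 10 log₁₀(4/R) = 81.8 -10.94 = 70.9 dB.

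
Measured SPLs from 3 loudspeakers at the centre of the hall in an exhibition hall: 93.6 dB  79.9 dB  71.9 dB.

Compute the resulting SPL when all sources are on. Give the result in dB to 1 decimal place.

93.8 dB

Converting to relative power and adding: 10^(93.6/10) + 10^(79.9/10) + 10^(71.9/10) = 2.404e+09.
Back to dB: 10·log₁₀ Σ = 93.8 dB.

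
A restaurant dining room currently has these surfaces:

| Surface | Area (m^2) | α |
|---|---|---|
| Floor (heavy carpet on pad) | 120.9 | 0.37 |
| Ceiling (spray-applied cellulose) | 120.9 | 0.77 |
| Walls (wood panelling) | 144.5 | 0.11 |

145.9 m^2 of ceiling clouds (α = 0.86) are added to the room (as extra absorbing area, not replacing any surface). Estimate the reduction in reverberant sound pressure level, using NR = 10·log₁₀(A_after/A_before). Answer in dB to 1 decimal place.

Equivalent absorption area: A_before = 120.9*0.37 + 120.9*0.77 + 144.5*0.11 = 153.721 m^2.
Added absorption = 145.9 × 0.86 = 125.474 sabins.
A_after = 153.721 + 125.474 = 279.195 sabins.
NR = 10·log₁₀(279.195/153.721) = 2.6 dB.

2.6 dB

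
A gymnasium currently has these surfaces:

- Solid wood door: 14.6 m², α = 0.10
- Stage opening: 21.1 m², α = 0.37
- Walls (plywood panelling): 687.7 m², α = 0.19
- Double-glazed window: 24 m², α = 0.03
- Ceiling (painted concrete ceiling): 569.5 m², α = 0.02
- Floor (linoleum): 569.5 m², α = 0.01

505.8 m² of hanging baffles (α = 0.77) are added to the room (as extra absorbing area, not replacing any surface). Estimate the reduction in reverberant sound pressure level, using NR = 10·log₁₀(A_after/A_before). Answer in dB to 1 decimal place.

5.4 dB

Equivalent absorption area: A_before = 14.6*0.10 + 21.1*0.37 + 687.7*0.19 + 24*0.03 + 569.5*0.02 + 569.5*0.01 = 157.735 m².
Added absorption = 505.8 × 0.77 = 389.466 sabins.
A_after = 157.735 + 389.466 = 547.201 sabins.
NR = 10·log₁₀(547.201/157.735) = 5.4 dB.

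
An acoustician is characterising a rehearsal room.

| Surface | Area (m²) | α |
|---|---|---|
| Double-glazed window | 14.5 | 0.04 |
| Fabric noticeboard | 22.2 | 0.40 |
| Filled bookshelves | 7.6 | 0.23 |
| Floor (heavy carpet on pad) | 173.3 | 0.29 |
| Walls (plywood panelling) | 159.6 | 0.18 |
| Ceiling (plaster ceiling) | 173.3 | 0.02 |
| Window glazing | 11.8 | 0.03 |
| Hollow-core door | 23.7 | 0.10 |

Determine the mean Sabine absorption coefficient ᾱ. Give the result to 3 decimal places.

Total surface area S = 586.0 m².
A = 14.5·0.04 + 22.2·0.40 + 7.6·0.23 + 173.3·0.29 + 159.6·0.18 + 173.3·0.02 + 11.8·0.03 + 23.7·0.10 = 96.383 sabins.
ᾱ = 96.383 / 586.0 = 0.164.

0.164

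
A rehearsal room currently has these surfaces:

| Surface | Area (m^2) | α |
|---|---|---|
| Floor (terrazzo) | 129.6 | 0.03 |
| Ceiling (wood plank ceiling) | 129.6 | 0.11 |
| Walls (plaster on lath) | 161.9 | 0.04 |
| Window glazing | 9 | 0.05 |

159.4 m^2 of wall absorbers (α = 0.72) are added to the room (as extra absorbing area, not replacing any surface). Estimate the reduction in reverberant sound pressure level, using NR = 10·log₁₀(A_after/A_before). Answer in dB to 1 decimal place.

Equivalent absorption area: A_before = 129.6·0.03 + 129.6·0.11 + 161.9·0.04 + 9·0.05 = 25.070 m^2.
Treatment contributes 159.4·0.72 = 114.768 sabins.
New total A_after = 139.838 sabins.
NR = 10·log₁₀(139.838/25.070) = 7.5 dB.

7.5 dB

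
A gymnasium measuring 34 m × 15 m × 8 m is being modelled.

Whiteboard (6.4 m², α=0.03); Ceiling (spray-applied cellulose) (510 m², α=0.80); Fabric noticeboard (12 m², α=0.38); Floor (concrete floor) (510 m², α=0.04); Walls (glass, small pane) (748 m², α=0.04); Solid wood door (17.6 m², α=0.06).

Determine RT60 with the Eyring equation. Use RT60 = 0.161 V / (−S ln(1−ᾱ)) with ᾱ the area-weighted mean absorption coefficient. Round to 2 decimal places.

S = Σ Sᵢ = 1804.0 m².
Absorption A = 6.4×0.03 + 510×0.80 + 12×0.38 + 510×0.04 + 748×0.04 + 17.6×0.06 = 464.128 sabins.
Mean coefficient ᾱ = A/S = 0.2573.
Eyring denominator: −S ln(1−ᾱ) = 536.623.
V = 34 × 15 × 8 = 4080 m³.
T = 0.161·V/[−S·ln(1−ᾱ)] = 0.161·4080/536.623 = 1.22 s.

1.22 s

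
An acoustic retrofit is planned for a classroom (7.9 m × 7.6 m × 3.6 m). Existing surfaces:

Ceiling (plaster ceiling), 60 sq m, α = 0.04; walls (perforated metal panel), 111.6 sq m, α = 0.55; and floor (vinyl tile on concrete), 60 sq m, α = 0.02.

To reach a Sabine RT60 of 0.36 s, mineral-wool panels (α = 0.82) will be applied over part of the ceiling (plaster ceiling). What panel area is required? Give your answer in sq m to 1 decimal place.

40.6

Total absorption A₁ = 60×0.04 + 111.6×0.55 + 60×0.02
  = 2.400 + 61.380 + 1.200 = 64.980 sq m sabins.
V = 216.144 m³. Target absorption A₂ = 0.161 × 216.144 / 0.36 = 96.664 sabins.
Absorption to add: 96.664 − 64.980 = 31.684 sabins.
Net gain per sq m: Δα = 0.82 − 0.04 = 0.78.
Area = ΔA/Δα = 31.684/0.78 = 40.6 sq m.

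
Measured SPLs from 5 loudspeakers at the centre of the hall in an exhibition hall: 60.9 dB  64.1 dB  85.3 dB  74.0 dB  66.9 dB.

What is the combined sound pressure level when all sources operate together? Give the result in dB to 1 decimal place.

85.7 dB

Sum in the linear (power) domain: Σ 10^(Lᵢ/10) = 10^(60.9/10) + 10^(64.1/10) + 10^(85.3/10) + 10^(74.0/10) + 10^(66.9/10) = 3.727e+08.
Back to dB: 10·log₁₀ Σ = 85.7 dB.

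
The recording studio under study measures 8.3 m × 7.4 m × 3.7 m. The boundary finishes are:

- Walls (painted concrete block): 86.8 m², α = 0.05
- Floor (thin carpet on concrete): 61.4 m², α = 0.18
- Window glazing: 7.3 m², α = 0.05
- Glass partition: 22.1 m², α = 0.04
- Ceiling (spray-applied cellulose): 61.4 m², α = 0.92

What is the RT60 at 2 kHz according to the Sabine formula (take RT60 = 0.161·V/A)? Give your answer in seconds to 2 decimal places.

Summing Sᵢαᵢ: 4.340 + 11.052 + 0.365 + 0.884 + 56.488 → A = 73.129 sabins.
Room volume: 227.254 m³.
Sabine: RT60 = 0.161 × 227.254 / 73.129 = 0.50 s.

0.50 seconds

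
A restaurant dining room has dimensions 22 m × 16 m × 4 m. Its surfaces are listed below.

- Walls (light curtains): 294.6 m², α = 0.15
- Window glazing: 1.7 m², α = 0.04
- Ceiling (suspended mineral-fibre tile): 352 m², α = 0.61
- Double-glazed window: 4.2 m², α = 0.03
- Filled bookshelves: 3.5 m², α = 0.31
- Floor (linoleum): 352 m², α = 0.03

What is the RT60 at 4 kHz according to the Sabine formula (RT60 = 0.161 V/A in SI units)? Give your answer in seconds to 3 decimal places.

Equivalent absorption area: A = 294.6·0.15 + 1.7·0.04 + 352·0.61 + 4.2·0.03 + 3.5·0.31 + 352·0.03 = 270.749 m².
Volume V = 22 × 16 × 4 = 1408 m³.
Sabine: RT60 = 0.161 × 1408 / 270.749 = 0.837 s.

0.837 seconds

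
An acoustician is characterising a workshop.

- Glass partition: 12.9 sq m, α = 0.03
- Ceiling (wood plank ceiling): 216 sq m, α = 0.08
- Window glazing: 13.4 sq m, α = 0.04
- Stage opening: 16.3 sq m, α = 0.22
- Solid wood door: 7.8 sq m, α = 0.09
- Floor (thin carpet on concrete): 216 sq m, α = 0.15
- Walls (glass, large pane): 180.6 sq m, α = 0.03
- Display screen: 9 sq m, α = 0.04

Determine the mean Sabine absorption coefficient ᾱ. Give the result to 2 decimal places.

Total surface area S = 672.0 sq m.
Σ(Sᵢαᵢ) = 12.9×0.03 + 216×0.08 + 13.4×0.04 + 16.3×0.22 + 7.8×0.09 + 216×0.15 + 180.6×0.03 + 9×0.04 = 60.669.
ᾱ = A/S = 0.09.

0.09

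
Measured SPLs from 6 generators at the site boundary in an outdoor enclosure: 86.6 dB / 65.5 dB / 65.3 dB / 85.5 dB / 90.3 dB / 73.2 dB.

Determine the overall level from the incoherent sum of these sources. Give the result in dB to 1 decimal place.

Σ 10^(Lᵢ/10) = 1.911e+09.
L_total = 10·log₁₀(1.911e+09) = 92.8 dB.

92.8 dB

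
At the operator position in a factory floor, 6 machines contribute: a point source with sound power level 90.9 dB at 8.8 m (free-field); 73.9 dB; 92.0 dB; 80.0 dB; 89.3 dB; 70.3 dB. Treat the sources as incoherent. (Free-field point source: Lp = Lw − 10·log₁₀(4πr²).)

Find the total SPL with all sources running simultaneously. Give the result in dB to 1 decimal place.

Source at 8.8 m: Lp = 90.9 − 10·log₁₀(4π·8.8²) = 90.9 − 10·log₁₀(973.140) = 61.0 dB.
Converting to relative power and adding: 10^(61.0/10) + 10^(73.9/10) + 10^(92.0/10) + 10^(80.0/10) + 10^(89.3/10) + 10^(70.3/10) = 2.573e+09.
L_total = 10·log₁₀(2.573e+09) = 94.1 dB.

94.1 dB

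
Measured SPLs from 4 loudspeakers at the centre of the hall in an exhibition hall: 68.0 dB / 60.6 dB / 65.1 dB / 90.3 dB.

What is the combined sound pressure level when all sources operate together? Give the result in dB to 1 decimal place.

Converting to relative power and adding: 10^(68.0/10) + 10^(60.6/10) + 10^(65.1/10) + 10^(90.3/10) = 1.082e+09.
Back to dB: 10·log₁₀ Σ = 90.3 dB.

90.3 dB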